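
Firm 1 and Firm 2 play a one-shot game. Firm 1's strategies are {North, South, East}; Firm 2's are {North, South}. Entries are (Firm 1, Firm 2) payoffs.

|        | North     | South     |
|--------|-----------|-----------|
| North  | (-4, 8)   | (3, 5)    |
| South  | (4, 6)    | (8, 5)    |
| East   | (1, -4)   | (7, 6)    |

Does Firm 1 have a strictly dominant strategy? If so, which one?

A strategy is strictly dominant if it gives Firm 1 a strictly higher payoff than every other strategy, against every choice by the opponent.
South strictly dominates: vs North: 4 > each of {-4, 1}; vs South: 8 > each of {3, 7}.

South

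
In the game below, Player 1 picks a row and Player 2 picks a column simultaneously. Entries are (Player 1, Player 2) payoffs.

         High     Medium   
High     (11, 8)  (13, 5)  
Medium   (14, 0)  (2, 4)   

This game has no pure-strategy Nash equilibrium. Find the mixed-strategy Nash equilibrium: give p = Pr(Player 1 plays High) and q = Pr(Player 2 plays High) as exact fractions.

p = 4/7, q = 11/14

Each player's mixing probability is pinned down by making the *other* player indifferent.
Player 2 indifferent between High and Medium: p·8 + (1−p)·0 = p·5 + (1−p)·4 ⟹ 0 + 8p = 4 + 1p ⟹ p = 4/7.
Player 1 indifferent between High and Medium: q·11 + (1−q)·13 = q·14 + (1−q)·2 ⟹ 13 + (-2)q = 2 + 12q ⟹ q = 11/14.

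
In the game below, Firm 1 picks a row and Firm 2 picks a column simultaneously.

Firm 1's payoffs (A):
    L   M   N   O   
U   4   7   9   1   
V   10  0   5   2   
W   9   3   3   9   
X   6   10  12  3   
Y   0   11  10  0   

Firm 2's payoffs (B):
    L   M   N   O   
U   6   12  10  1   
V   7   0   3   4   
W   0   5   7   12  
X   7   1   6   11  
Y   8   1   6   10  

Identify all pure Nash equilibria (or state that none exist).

(V, L) and (W, O)

A profile is a Nash equilibrium when each player is best-responding to the other.
Firm 1's best responses — vs L: V (payoff 10); vs M: Y (payoff 11); vs N: X (payoff 12); vs O: W (payoff 9).
Firm 2's best responses — vs U: M (payoff 12); vs V: L (payoff 7); vs W: O (payoff 12); vs X: O (payoff 11); vs Y: O (payoff 10).
Mutual best responses occur at (V, L) and (W, O); at each, neither player gains by switching.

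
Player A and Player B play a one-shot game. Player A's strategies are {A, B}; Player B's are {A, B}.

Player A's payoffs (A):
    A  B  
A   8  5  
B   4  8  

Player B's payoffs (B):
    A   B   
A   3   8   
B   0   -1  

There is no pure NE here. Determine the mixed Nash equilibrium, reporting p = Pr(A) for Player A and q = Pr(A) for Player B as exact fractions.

In a mixed NE each player is indifferent between their pure strategies, so the opponent's mix sets the indifference.
Player B indifferent between A and B: p·3 + (1−p)·0 = p·8 + (1−p)·(-1) ⟹ 0 + 3p = (-1) + 9p ⟹ p = 1/6.
Player A indifferent between A and B: q·8 + (1−q)·5 = q·4 + (1−q)·8 ⟹ 5 + 3q = 8 + (-4)q ⟹ q = 3/7.

p = 1/6, q = 3/7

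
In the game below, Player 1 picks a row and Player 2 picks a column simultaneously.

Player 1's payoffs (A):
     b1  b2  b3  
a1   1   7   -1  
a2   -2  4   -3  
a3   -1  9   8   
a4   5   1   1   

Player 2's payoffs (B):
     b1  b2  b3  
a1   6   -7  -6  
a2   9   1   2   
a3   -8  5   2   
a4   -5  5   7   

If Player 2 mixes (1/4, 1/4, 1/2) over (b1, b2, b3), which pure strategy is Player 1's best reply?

Player 1's best reply maximizes expected payoff against the mix.
a1: (1/4)·1 + (1/4)·7 + (1/2)·(-1) = 3/2
a2: (1/4)·(-2) + (1/4)·4 + (1/2)·(-3) = -1
a3: (1/4)·(-1) + (1/4)·9 + (1/2)·8 = 6
a4: (1/4)·5 + (1/4)·1 + (1/2)·1 = 2
Highest expected payoff is 6, from a3.

a3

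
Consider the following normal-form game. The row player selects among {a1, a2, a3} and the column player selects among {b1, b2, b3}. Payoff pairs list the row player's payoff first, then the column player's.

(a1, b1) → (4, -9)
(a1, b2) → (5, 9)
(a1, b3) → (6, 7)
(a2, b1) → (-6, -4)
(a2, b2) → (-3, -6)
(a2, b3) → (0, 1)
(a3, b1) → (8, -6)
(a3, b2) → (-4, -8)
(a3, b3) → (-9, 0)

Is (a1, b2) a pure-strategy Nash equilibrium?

Holding the column player at b2: the row player gets 5 from a1, versus -3 from a2, -4 from a3. No profitable deviation for the row player.
Holding the row player at a1: the column player gets 9 from b2, versus -9 from b1, 7 from b3. No profitable deviation for the column player either.

Yes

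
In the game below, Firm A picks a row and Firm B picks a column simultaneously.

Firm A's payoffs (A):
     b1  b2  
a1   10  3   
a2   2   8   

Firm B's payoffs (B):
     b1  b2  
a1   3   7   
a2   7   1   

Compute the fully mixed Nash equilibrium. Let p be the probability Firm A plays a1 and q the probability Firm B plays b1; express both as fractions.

Each player's mixing probability is pinned down by making the *other* player indifferent.
Firm B indifferent between b1 and b2: p·3 + (1−p)·7 = p·7 + (1−p)·1 ⟹ 7 + (-4)p = 1 + 6p ⟹ p = 3/5.
Firm A indifferent between a1 and a2: q·10 + (1−q)·3 = q·2 + (1−q)·8 ⟹ 3 + 7q = 8 + (-6)q ⟹ q = 5/13.

p = 3/5, q = 5/13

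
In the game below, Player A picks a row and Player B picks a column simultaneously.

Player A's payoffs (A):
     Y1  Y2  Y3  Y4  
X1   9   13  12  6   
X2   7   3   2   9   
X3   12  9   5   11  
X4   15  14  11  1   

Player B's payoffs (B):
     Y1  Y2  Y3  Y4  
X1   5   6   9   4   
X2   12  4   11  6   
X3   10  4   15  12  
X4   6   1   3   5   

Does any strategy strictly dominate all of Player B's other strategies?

No strictly dominant strategy

Check whether one of Player B's strategies beats all alternatives regardless of what the opponent does.
Y1 is not dominant: against X1, Y2 gives 6 > 5.
Y2 is not dominant: against X1, Y3 gives 9 > 6.
Y3 is not dominant: against X2, Y1 gives 12 > 11.
Y4 is not dominant: against X1, Y1 gives 5 > 4.
No single strategy is best against every opponent action.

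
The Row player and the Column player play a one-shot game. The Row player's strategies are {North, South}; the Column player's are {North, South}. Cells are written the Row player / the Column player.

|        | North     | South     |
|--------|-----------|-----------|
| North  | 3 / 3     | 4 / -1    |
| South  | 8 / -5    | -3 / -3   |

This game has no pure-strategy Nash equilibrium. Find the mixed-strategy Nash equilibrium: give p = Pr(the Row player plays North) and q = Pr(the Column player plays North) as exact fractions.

p = 1/3, q = 7/12

Each player's mixing probability is pinned down by making the *other* player indifferent.
The Column player indifferent between North and South: p·3 + (1−p)·(-5) = p·(-1) + (1−p)·(-3) ⟹ (-5) + 8p = (-3) + 2p ⟹ p = 1/3.
The Row player indifferent between North and South: q·3 + (1−q)·4 = q·8 + (1−q)·(-3) ⟹ 4 + (-1)q = (-3) + 11q ⟹ q = 7/12.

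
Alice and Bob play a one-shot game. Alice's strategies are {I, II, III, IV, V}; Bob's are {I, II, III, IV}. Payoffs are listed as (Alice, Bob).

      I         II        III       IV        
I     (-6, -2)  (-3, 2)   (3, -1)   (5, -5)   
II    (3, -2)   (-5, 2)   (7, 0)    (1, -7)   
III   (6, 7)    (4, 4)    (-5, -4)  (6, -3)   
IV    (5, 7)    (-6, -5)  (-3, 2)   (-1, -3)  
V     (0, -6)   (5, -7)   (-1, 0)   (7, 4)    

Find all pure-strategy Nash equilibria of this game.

(III, I) and (V, IV)

Find each player's best response to every opponent strategy; NE are the intersections.
Alice's best responses — vs I: III (payoff 6); vs II: V (payoff 5); vs III: II (payoff 7); vs IV: V (payoff 7).
Bob's best responses — vs I: II (payoff 2); vs II: II (payoff 2); vs III: I (payoff 7); vs IV: I (payoff 7); vs V: IV (payoff 4).
Mutual best responses occur at (III, I) and (V, IV); at each, neither player gains by switching.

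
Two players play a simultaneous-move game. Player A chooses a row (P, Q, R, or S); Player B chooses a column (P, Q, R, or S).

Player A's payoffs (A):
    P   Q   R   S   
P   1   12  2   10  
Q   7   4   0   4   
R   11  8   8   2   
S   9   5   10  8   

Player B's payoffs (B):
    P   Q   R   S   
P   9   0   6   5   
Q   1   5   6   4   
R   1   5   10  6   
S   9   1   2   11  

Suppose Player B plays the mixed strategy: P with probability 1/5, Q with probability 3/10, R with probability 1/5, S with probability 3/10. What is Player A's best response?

S

Compute Player A's expected payoff from each pure strategy against the given mix.
P: (1/5)·1 + (3/10)·12 + (1/5)·2 + (3/10)·10 = 36/5
Q: (1/5)·7 + (3/10)·4 + (1/5)·0 + (3/10)·4 = 19/5
R: (1/5)·11 + (3/10)·8 + (1/5)·8 + (3/10)·2 = 34/5
S: (1/5)·9 + (3/10)·5 + (1/5)·10 + (3/10)·8 = 77/10
Highest expected payoff is 77/10, from S.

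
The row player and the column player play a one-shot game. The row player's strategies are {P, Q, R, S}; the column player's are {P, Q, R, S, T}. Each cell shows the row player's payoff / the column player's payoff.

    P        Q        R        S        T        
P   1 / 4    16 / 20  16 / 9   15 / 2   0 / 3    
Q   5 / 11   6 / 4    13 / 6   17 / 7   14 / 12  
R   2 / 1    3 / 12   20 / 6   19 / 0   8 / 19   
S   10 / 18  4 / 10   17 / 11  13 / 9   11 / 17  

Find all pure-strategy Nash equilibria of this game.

Check mutual best responses: a cell is a NE iff neither player can gain by unilaterally deviating.
The row player's best responses — vs P: S (payoff 10); vs Q: P (payoff 16); vs R: R (payoff 20); vs S: R (payoff 19); vs T: Q (payoff 14).
The column player's best responses — vs P: Q (payoff 20); vs Q: T (payoff 12); vs R: T (payoff 19); vs S: P (payoff 18).
Mutual best responses occur at (P, Q), (Q, T), and (S, P); at each, neither player gains by switching.

(P, Q), (Q, T), and (S, P)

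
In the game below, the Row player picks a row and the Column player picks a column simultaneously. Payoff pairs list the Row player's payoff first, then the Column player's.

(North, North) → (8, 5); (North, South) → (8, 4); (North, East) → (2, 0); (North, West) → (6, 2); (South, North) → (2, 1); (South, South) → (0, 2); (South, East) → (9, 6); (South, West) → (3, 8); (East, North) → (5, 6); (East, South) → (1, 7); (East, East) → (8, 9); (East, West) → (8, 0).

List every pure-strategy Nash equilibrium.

(North, North)

Find each player's best response to every opponent strategy; NE are the intersections.
The Row player's best responses — vs North: North (payoff 8); vs South: North (payoff 8); vs East: South (payoff 9); vs West: East (payoff 8).
The Column player's best responses — vs North: North (payoff 5); vs South: West (payoff 8); vs East: East (payoff 9).
The only mutual best response is (North, North); neither player gains by switching there.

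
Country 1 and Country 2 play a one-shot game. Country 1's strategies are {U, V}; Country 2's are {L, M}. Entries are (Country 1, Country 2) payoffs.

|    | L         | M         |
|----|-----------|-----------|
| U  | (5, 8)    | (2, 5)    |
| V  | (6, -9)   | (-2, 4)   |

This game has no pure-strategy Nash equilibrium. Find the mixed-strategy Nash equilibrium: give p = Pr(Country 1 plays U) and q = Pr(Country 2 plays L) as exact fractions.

Each player's mixing probability is pinned down by making the *other* player indifferent.
Country 2 indifferent between L and M: p·8 + (1−p)·(-9) = p·5 + (1−p)·4 ⟹ (-9) + 17p = 4 + 1p ⟹ p = 13/16.
Country 1 indifferent between U and V: q·5 + (1−q)·2 = q·6 + (1−q)·(-2) ⟹ 2 + 3q = (-2) + 8q ⟹ q = 4/5.

p = 13/16, q = 4/5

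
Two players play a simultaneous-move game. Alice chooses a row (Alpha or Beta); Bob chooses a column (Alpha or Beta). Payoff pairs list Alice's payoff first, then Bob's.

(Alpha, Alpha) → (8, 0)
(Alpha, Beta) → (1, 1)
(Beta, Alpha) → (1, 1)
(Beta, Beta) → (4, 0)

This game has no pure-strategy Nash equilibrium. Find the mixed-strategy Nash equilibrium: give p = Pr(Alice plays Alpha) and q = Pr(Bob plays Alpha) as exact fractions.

Each player's mixing probability is pinned down by making the *other* player indifferent.
Bob indifferent between Alpha and Beta: p·0 + (1−p)·1 = p·1 + (1−p)·0 ⟹ 1 + (-1)p = 0 + 1p ⟹ p = 1/2.
Alice indifferent between Alpha and Beta: q·8 + (1−q)·1 = q·1 + (1−q)·4 ⟹ 1 + 7q = 4 + (-3)q ⟹ q = 3/10.

p = 1/2, q = 3/10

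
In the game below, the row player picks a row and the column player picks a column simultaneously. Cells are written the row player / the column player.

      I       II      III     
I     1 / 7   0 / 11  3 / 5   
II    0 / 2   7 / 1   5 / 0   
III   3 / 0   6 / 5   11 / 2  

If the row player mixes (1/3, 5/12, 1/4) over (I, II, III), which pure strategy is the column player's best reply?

II

The column player's best reply maximizes expected payoff against the mix.
I: (1/3)·7 + (5/12)·2 + (1/4)·0 = 19/6
II: (1/3)·11 + (5/12)·1 + (1/4)·5 = 16/3
III: (1/3)·5 + (5/12)·0 + (1/4)·2 = 13/6
Highest expected payoff is 16/3, from II.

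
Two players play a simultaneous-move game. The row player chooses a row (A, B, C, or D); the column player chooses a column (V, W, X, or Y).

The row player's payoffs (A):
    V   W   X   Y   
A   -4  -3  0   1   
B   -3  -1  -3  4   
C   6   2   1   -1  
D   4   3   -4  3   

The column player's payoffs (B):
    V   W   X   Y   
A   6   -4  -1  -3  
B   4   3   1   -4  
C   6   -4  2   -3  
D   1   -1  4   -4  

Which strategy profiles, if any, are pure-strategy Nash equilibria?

Check mutual best responses: a cell is a NE iff neither player can gain by unilaterally deviating.
The row player's best responses — vs V: C (payoff 6); vs W: D (payoff 3); vs X: C (payoff 1); vs Y: B (payoff 4).
The column player's best responses — vs A: V (payoff 6); vs B: V (payoff 4); vs C: V (payoff 6); vs D: X (payoff 4).
The only mutual best response is (C, V); neither player gains by switching there.

(C, V)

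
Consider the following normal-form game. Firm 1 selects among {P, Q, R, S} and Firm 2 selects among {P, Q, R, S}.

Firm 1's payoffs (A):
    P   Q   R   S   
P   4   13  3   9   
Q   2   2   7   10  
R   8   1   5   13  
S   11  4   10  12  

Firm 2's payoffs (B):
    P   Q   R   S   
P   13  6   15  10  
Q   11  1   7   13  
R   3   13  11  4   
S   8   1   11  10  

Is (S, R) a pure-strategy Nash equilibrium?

Holding Firm 2 at R: Firm 1 gets 10 from S, versus 3 from P, 7 from Q, 5 from R. No profitable deviation for Firm 1.
Holding Firm 1 at S: Firm 2 gets 11 from R, versus 8 from P, 1 from Q, 10 from S. No profitable deviation for Firm 2 either.

Yes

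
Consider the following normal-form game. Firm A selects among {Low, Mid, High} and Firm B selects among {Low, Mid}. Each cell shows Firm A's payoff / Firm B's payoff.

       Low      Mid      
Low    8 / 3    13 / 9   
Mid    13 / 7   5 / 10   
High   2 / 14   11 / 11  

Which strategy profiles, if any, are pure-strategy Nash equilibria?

(Low, Mid)

Find each player's best response to every opponent strategy; NE are the intersections.
Firm A's best responses — vs Low: Mid (payoff 13); vs Mid: Low (payoff 13).
Firm B's best responses — vs Low: Mid (payoff 9); vs Mid: Mid (payoff 10); vs High: Low (payoff 14).
The only mutual best response is (Low, Mid); neither player gains by switching there.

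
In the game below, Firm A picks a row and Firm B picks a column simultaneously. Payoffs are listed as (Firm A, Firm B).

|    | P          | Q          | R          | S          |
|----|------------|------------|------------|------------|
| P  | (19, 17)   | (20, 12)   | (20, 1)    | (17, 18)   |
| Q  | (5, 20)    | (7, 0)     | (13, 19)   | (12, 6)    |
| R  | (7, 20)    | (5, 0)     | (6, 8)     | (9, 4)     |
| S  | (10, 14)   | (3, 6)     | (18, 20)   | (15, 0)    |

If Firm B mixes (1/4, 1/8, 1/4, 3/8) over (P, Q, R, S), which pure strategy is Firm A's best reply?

P

Firm A's best reply maximizes expected payoff against the mix.
P: (1/4)·19 + (1/8)·20 + (1/4)·20 + (3/8)·17 = 149/8
Q: (1/4)·5 + (1/8)·7 + (1/4)·13 + (3/8)·12 = 79/8
R: (1/4)·7 + (1/8)·5 + (1/4)·6 + (3/8)·9 = 29/4
S: (1/4)·10 + (1/8)·3 + (1/4)·18 + (3/8)·15 = 13
Highest expected payoff is 149/8, from P.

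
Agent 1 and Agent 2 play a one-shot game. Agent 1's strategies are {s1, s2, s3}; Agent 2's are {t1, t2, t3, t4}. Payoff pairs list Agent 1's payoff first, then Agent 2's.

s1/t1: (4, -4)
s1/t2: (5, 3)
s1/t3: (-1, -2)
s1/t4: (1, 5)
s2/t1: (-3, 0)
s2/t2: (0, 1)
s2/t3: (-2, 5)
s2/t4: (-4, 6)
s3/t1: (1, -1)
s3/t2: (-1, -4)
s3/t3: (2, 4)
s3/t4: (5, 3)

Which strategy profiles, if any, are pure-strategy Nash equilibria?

A profile is a Nash equilibrium when each player is best-responding to the other.
Agent 1's best responses — vs t1: s1 (payoff 4); vs t2: s1 (payoff 5); vs t3: s3 (payoff 2); vs t4: s3 (payoff 5).
Agent 2's best responses — vs s1: t4 (payoff 5); vs s2: t4 (payoff 6); vs s3: t3 (payoff 4).
The only mutual best response is (s3, t3); neither player gains by switching there.

(s3, t3)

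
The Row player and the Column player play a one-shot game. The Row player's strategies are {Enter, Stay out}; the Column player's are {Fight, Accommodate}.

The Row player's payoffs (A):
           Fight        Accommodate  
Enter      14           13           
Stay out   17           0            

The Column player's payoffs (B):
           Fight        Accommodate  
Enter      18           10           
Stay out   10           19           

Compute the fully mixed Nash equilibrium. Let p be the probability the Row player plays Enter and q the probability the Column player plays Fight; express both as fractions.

p = 9/17, q = 13/16

Each player's mixing probability is pinned down by making the *other* player indifferent.
The Column player indifferent between Fight and Accommodate: p·18 + (1−p)·10 = p·10 + (1−p)·19 ⟹ 10 + 8p = 19 + (-9)p ⟹ p = 9/17.
The Row player indifferent between Enter and Stay out: q·14 + (1−q)·13 = q·17 + (1−q)·0 ⟹ 13 + 1q = 0 + 17q ⟹ q = 13/16.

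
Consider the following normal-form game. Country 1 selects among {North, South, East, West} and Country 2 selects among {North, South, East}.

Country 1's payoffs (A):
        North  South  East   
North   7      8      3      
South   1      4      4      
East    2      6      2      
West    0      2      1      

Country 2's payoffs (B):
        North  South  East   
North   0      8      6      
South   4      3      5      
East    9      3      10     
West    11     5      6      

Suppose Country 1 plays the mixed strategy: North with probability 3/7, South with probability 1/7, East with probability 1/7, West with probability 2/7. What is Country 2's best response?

Country 2's best reply maximizes expected payoff against the mix.
North: (3/7)·0 + (1/7)·4 + (1/7)·9 + (2/7)·11 = 5
South: (3/7)·8 + (1/7)·3 + (1/7)·3 + (2/7)·5 = 40/7
East: (3/7)·6 + (1/7)·5 + (1/7)·10 + (2/7)·6 = 45/7
Highest expected payoff is 45/7, from East.

East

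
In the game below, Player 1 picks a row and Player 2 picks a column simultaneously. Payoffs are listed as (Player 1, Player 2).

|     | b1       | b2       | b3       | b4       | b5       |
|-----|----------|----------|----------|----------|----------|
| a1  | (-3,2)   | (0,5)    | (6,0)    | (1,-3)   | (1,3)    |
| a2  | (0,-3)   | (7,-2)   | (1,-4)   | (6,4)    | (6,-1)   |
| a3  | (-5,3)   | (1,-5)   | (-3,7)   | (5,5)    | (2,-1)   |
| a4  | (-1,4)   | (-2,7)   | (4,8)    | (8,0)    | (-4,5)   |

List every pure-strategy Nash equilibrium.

None

A profile is a Nash equilibrium when each player is best-responding to the other.
Player 1's best responses — vs b1: a2 (payoff 0); vs b2: a2 (payoff 7); vs b3: a1 (payoff 6); vs b4: a4 (payoff 8); vs b5: a2 (payoff 6).
Player 2's best responses — vs a1: b2 (payoff 5); vs a2: b4 (payoff 4); vs a3: b3 (payoff 7); vs a4: b3 (payoff 8).
No cell has both players best-responding. For instance, Player 1's best reply to b4 is a4, but against a4 Player 2 prefers b3 over b4.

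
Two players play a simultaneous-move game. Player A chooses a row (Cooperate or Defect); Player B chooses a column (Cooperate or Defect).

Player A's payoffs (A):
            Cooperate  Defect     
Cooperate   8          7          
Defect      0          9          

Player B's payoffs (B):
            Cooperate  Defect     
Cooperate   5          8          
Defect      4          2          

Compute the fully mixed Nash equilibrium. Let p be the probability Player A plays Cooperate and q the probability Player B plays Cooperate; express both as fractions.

Each player's mixing probability is pinned down by making the *other* player indifferent.
Player B indifferent between Cooperate and Defect: p·5 + (1−p)·4 = p·8 + (1−p)·2 ⟹ 4 + 1p = 2 + 6p ⟹ p = 2/5.
Player A indifferent between Cooperate and Defect: q·8 + (1−q)·7 = q·0 + (1−q)·9 ⟹ 7 + 1q = 9 + (-9)q ⟹ q = 1/5.

p = 2/5, q = 1/5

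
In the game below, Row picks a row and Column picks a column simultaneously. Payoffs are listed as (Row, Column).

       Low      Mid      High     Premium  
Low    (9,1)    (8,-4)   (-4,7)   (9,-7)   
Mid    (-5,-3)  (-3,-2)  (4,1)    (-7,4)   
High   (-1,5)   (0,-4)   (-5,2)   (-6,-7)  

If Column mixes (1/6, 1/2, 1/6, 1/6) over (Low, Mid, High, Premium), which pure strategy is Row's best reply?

Row's best reply maximizes expected payoff against the mix.
Low: (1/6)·9 + (1/2)·8 + (1/6)·(-4) + (1/6)·9 = 19/3
Mid: (1/6)·(-5) + (1/2)·(-3) + (1/6)·4 + (1/6)·(-7) = -17/6
High: (1/6)·(-1) + (1/2)·0 + (1/6)·(-5) + (1/6)·(-6) = -2
Highest expected payoff is 19/3, from Low.

Low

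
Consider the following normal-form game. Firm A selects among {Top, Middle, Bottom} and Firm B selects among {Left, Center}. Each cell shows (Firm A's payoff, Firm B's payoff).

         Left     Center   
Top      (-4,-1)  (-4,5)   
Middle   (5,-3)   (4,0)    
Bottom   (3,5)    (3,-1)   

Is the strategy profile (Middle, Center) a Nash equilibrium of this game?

Holding Firm B at Center: Firm A gets 4 from Middle, versus -4 from Top, 3 from Bottom. No profitable deviation for Firm A.
Holding Firm A at Middle: Firm B gets 0 from Center, versus -3 from Left. No profitable deviation for Firm B either.

Yes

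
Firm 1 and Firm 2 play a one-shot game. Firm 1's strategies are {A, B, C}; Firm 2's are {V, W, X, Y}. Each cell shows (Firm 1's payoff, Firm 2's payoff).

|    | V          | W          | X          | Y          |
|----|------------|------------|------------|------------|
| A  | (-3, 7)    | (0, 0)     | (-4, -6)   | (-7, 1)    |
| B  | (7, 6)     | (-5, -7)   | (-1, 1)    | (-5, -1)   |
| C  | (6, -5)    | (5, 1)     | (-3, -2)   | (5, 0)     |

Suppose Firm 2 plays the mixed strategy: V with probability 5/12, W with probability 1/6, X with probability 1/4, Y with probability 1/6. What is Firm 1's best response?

Firm 1's best reply maximizes expected payoff against the mix.
A: (5/12)·(-3) + (1/6)·0 + (1/4)·(-4) + (1/6)·(-7) = -41/12
B: (5/12)·7 + (1/6)·(-5) + (1/4)·(-1) + (1/6)·(-5) = 1
C: (5/12)·6 + (1/6)·5 + (1/4)·(-3) + (1/6)·5 = 41/12
Highest expected payoff is 41/12, from C.

C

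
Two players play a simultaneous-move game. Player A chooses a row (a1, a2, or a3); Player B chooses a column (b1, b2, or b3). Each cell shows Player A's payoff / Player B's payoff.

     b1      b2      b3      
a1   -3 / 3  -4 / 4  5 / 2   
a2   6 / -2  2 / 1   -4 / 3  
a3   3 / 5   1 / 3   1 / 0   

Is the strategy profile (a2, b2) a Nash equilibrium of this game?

No

Holding Player B at b2: Player A gets 2 from a2, versus -4 from a1, 1 from a3. No profitable deviation for Player A.
Holding Player A at a2: Player B gets 1 from b2 but could get 3 by switching to b3. Player B has a profitable deviation.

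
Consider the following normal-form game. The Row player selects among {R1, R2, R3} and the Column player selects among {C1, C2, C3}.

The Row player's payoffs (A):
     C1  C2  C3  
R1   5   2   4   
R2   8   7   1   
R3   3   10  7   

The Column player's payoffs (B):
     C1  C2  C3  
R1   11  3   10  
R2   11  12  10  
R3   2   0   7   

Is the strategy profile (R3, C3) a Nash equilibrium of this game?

Yes

Holding the Column player at C3: the Row player gets 7 from R3, versus 4 from R1, 1 from R2. No profitable deviation for the Row player.
Holding the Row player at R3: the Column player gets 7 from C3, versus 2 from C1, 0 from C2. No profitable deviation for the Column player either.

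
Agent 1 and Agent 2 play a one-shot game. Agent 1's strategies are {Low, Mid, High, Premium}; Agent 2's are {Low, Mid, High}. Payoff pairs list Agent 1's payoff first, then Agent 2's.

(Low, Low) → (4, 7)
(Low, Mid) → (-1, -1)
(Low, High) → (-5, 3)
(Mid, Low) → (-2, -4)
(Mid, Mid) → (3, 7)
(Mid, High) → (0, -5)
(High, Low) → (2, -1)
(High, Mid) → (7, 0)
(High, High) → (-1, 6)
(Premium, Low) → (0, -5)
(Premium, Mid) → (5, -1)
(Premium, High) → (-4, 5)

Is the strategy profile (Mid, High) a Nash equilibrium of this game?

Holding Agent 2 at High: Agent 1 gets 0 from Mid, versus -5 from Low, -1 from High, -4 from Premium. No profitable deviation for Agent 1.
Holding Agent 1 at Mid: Agent 2 gets -5 from High but could get 7 by switching to Mid. Agent 2 has a profitable deviation.

No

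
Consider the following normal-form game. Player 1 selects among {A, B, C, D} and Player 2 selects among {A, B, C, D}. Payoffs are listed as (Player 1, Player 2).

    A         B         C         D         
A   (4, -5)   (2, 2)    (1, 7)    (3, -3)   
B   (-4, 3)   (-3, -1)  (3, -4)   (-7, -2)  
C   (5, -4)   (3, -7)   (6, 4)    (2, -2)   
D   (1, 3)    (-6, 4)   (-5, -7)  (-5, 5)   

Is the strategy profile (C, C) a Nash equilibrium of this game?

Holding Player 2 at C: Player 1 gets 6 from C, versus 1 from A, 3 from B, -5 from D. No profitable deviation for Player 1.
Holding Player 1 at C: Player 2 gets 4 from C, versus -4 from A, -7 from B, -2 from D. No profitable deviation for Player 2 either.

Yes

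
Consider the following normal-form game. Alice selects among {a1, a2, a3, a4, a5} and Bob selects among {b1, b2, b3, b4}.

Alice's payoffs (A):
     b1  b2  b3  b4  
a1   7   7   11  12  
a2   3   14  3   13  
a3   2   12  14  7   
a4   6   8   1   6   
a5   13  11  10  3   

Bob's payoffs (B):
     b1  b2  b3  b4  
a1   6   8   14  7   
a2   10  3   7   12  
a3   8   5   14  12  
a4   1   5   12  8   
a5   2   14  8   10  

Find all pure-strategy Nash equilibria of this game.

(a2, b4) and (a3, b3)

Find each player's best response to every opponent strategy; NE are the intersections.
Alice's best responses — vs b1: a5 (payoff 13); vs b2: a2 (payoff 14); vs b3: a3 (payoff 14); vs b4: a2 (payoff 13).
Bob's best responses — vs a1: b3 (payoff 14); vs a2: b4 (payoff 12); vs a3: b3 (payoff 14); vs a4: b3 (payoff 12); vs a5: b2 (payoff 14).
Mutual best responses occur at (a2, b4) and (a3, b3); at each, neither player gains by switching.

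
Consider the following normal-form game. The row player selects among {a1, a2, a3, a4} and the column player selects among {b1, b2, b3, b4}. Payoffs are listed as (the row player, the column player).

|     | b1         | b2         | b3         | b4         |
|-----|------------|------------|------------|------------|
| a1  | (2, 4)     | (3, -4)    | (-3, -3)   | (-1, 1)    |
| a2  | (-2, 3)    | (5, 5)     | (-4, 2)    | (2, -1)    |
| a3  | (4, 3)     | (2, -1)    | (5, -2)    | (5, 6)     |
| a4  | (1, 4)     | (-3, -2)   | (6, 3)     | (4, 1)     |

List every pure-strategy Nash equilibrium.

(a2, b2) and (a3, b4)

A profile is a Nash equilibrium when each player is best-responding to the other.
The row player's best responses — vs b1: a3 (payoff 4); vs b2: a2 (payoff 5); vs b3: a4 (payoff 6); vs b4: a3 (payoff 5).
The column player's best responses — vs a1: b1 (payoff 4); vs a2: b2 (payoff 5); vs a3: b4 (payoff 6); vs a4: b1 (payoff 4).
Mutual best responses occur at (a2, b2) and (a3, b4); at each, neither player gains by switching.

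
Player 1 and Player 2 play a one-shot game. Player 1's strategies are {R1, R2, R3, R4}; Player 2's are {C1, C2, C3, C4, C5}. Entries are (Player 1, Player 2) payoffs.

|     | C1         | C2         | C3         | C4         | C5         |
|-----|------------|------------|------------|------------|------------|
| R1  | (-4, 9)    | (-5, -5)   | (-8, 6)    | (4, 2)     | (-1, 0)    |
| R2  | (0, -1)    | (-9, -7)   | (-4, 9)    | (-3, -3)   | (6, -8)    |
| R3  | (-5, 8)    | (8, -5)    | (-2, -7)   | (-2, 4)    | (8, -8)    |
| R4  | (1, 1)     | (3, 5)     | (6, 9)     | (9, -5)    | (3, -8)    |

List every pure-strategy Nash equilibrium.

Check mutual best responses: a cell is a NE iff neither player can gain by unilaterally deviating.
Player 1's best responses — vs C1: R4 (payoff 1); vs C2: R3 (payoff 8); vs C3: R4 (payoff 6); vs C4: R4 (payoff 9); vs C5: R3 (payoff 8).
Player 2's best responses — vs R1: C1 (payoff 9); vs R2: C3 (payoff 9); vs R3: C1 (payoff 8); vs R4: C3 (payoff 9).
The only mutual best response is (R4, C3); neither player gains by switching there.

(R4, C3)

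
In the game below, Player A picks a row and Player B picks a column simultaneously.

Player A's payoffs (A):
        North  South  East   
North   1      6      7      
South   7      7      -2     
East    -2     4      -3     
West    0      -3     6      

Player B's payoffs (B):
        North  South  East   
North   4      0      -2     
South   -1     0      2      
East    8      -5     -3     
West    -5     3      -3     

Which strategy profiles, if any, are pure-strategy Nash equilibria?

No pure-strategy Nash equilibrium

Find each player's best response to every opponent strategy; NE are the intersections.
Player A's best responses — vs North: South (payoff 7); vs South: South (payoff 7); vs East: North (payoff 7).
Player B's best responses — vs North: North (payoff 4); vs South: East (payoff 2); vs East: North (payoff 8); vs West: South (payoff 3).
No cell has both players best-responding. For instance, Player A's best reply to East is North, but against North Player B prefers North over East.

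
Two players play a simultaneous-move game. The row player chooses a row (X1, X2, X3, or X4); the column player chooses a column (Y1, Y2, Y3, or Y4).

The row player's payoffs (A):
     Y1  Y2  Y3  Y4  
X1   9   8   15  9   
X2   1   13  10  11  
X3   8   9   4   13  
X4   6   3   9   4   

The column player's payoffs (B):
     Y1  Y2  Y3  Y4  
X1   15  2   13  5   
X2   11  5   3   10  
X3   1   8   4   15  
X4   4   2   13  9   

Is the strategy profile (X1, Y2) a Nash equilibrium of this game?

Holding the column player at Y2: the row player gets 8 from X1 but could get 13 by switching to X2. The row player has a profitable deviation.

No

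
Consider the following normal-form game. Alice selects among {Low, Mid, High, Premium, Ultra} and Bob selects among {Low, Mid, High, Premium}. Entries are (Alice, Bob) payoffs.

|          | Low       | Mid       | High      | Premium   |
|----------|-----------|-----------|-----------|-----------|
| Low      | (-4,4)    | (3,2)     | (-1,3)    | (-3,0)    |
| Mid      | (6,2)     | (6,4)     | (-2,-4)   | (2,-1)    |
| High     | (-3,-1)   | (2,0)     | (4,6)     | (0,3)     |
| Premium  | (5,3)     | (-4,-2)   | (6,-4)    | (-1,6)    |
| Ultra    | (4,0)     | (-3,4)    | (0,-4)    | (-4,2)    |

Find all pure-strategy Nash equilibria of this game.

(Mid, Mid)

A profile is a Nash equilibrium when each player is best-responding to the other.
Alice's best responses — vs Low: Mid (payoff 6); vs Mid: Mid (payoff 6); vs High: Premium (payoff 6); vs Premium: Mid (payoff 2).
Bob's best responses — vs Low: Low (payoff 4); vs Mid: Mid (payoff 4); vs High: High (payoff 6); vs Premium: Premium (payoff 6); vs Ultra: Mid (payoff 4).
The only mutual best response is (Mid, Mid); neither player gains by switching there.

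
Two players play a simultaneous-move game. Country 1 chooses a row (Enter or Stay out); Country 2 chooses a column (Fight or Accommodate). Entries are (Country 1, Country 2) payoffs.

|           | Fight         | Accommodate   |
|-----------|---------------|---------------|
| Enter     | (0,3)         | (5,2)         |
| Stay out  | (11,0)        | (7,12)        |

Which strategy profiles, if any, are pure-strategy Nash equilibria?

A profile is a Nash equilibrium when each player is best-responding to the other.
Country 1's best responses — vs Fight: Stay out (payoff 11); vs Accommodate: Stay out (payoff 7).
Country 2's best responses — vs Enter: Fight (payoff 3); vs Stay out: Accommodate (payoff 12).
The only mutual best response is (Stay out, Accommodate); neither player gains by switching there.

(Stay out, Accommodate)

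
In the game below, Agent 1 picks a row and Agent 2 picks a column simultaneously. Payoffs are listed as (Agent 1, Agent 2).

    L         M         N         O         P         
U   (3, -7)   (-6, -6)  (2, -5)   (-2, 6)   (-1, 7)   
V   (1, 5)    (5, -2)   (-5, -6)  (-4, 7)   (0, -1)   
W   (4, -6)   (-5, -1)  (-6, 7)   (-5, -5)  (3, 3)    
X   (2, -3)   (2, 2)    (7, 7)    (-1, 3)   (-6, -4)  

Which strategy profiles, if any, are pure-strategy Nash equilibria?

(X, N)

Check mutual best responses: a cell is a NE iff neither player can gain by unilaterally deviating.
Agent 1's best responses — vs L: W (payoff 4); vs M: V (payoff 5); vs N: X (payoff 7); vs O: X (payoff -1); vs P: W (payoff 3).
Agent 2's best responses — vs U: P (payoff 7); vs V: O (payoff 7); vs W: N (payoff 7); vs X: N (payoff 7).
The only mutual best response is (X, N); neither player gains by switching there.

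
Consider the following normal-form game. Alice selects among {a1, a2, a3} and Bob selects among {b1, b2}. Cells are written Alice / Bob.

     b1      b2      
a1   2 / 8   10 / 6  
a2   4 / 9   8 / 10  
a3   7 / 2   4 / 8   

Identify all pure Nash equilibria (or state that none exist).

A profile is a Nash equilibrium when each player is best-responding to the other.
Alice's best responses — vs b1: a3 (payoff 7); vs b2: a1 (payoff 10).
Bob's best responses — vs a1: b1 (payoff 8); vs a2: b2 (payoff 10); vs a3: b2 (payoff 8).
No cell has both players best-responding. For instance, Alice's best reply to b1 is a3, but against a3 Bob prefers b2 over b1.

None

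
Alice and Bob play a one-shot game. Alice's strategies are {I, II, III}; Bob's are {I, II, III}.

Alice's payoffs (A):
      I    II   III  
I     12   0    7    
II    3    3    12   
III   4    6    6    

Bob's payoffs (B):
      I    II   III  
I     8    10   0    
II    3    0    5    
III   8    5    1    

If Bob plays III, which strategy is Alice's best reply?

With Bob fixed at III, Alice's payoffs are: I → 7, II → 12, III → 6.
The maximum is 12, achieved by II.

II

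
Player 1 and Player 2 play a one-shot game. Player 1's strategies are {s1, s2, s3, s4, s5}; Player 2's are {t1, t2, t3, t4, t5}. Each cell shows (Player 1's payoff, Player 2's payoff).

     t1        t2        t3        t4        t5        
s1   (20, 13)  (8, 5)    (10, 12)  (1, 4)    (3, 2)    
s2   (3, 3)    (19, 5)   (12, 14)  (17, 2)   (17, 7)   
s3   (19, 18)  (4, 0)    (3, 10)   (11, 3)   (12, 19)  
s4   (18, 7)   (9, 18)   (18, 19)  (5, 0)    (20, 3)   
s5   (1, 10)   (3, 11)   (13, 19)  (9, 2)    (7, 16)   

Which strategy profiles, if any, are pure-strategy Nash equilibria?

Find each player's best response to every opponent strategy; NE are the intersections.
Player 1's best responses — vs t1: s1 (payoff 20); vs t2: s2 (payoff 19); vs t3: s4 (payoff 18); vs t4: s2 (payoff 17); vs t5: s4 (payoff 20).
Player 2's best responses — vs s1: t1 (payoff 13); vs s2: t3 (payoff 14); vs s3: t5 (payoff 19); vs s4: t3 (payoff 19); vs s5: t3 (payoff 19).
Mutual best responses occur at (s1, t1) and (s4, t3); at each, neither player gains by switching.

(s1, t1) and (s4, t3)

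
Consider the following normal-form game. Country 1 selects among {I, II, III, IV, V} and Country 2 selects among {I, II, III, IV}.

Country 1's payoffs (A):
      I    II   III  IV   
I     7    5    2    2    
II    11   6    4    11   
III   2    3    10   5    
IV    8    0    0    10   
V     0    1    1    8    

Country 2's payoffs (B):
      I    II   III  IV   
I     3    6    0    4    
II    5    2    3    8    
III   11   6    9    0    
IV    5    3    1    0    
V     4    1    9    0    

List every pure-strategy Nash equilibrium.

Check mutual best responses: a cell is a NE iff neither player can gain by unilaterally deviating.
Country 1's best responses — vs I: II (payoff 11); vs II: II (payoff 6); vs III: III (payoff 10); vs IV: II (payoff 11).
Country 2's best responses — vs I: II (payoff 6); vs II: IV (payoff 8); vs III: I (payoff 11); vs IV: I (payoff 5); vs V: III (payoff 9).
The only mutual best response is (II, IV); neither player gains by switching there.

(II, IV)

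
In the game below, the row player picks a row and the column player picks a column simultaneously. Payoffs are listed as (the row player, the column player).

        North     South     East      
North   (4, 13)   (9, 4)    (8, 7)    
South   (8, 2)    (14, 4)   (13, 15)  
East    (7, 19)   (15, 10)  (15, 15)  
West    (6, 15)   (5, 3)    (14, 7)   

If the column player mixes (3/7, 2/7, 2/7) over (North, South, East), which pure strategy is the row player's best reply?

East

Compute the row player's expected payoff from each pure strategy against the given mix.
North: (3/7)·4 + (2/7)·9 + (2/7)·8 = 46/7
South: (3/7)·8 + (2/7)·14 + (2/7)·13 = 78/7
East: (3/7)·7 + (2/7)·15 + (2/7)·15 = 81/7
West: (3/7)·6 + (2/7)·5 + (2/7)·14 = 8
Highest expected payoff is 81/7, from East.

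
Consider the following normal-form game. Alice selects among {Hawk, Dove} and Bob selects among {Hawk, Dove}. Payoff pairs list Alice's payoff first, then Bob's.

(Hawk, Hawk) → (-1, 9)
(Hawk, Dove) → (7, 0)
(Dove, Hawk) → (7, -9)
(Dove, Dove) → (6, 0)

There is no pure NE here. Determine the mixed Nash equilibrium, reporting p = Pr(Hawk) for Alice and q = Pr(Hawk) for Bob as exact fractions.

Each player's mixing probability is pinned down by making the *other* player indifferent.
Bob indifferent between Hawk and Dove: p·9 + (1−p)·(-9) = p·0 + (1−p)·0 ⟹ (-9) + 18p = 0 + 0p ⟹ p = 1/2.
Alice indifferent between Hawk and Dove: q·(-1) + (1−q)·7 = q·7 + (1−q)·6 ⟹ 7 + (-8)q = 6 + 1q ⟹ q = 1/9.

p = 1/2, q = 1/9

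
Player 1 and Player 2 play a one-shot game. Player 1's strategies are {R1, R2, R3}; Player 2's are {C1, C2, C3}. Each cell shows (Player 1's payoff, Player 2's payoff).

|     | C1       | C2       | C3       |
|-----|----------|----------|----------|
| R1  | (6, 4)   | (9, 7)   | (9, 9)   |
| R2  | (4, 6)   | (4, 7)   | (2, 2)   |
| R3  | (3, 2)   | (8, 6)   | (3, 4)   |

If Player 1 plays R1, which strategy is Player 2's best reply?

C3

With Player 1 fixed at R1, Player 2's payoffs are: C1 → 4, C2 → 7, C3 → 9.
The maximum is 9, achieved by C3.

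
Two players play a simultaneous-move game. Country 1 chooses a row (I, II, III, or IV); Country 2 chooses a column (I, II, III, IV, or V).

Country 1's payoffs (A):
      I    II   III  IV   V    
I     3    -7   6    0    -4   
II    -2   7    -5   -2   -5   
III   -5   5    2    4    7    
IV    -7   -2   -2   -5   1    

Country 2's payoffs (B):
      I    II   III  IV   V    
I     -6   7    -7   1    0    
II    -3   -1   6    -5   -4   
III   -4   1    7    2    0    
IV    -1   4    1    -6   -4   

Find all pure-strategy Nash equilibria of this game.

There is no pure-strategy Nash equilibrium

A profile is a Nash equilibrium when each player is best-responding to the other.
Country 1's best responses — vs I: I (payoff 3); vs II: II (payoff 7); vs III: I (payoff 6); vs IV: III (payoff 4); vs V: III (payoff 7).
Country 2's best responses — vs I: II (payoff 7); vs II: III (payoff 6); vs III: III (payoff 7); vs IV: II (payoff 4).
No cell has both players best-responding. For instance, Country 1's best reply to II is II, but against II Country 2 prefers III over II.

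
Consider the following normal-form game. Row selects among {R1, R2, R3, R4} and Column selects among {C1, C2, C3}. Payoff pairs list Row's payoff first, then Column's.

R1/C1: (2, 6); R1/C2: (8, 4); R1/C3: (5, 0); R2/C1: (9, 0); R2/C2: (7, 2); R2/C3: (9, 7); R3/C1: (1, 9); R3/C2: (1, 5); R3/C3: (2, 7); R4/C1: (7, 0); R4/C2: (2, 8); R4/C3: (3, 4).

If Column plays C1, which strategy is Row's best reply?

R2

With Column fixed at C1, Row's payoffs are: R1 → 2, R2 → 9, R3 → 1, R4 → 7.
The maximum is 9, achieved by R2.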